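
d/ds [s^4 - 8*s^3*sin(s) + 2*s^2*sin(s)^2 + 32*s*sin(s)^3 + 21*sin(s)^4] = -8*s^3*cos(s) + 4*s^3 - 24*s^2*sin(s) + 2*s^2*sin(2*s) + 96*s*sin(s)^2*cos(s) + 4*s*sin(s)^2 + 84*sin(s)^3*cos(s) + 32*sin(s)^3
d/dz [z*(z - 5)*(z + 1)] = 3*z^2 - 8*z - 5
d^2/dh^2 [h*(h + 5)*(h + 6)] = 6*h + 22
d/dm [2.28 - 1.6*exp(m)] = -1.6*exp(m)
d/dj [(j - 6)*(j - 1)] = 2*j - 7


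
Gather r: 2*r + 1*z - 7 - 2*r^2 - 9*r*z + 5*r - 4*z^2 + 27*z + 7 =-2*r^2 + r*(7 - 9*z) - 4*z^2 + 28*z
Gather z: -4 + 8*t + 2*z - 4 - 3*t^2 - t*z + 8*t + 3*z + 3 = -3*t^2 + 16*t + z*(5 - t) - 5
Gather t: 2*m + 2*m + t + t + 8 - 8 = 4*m + 2*t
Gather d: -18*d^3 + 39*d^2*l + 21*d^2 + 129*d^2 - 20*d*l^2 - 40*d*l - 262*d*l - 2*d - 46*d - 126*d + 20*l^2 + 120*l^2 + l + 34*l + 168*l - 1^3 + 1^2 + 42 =-18*d^3 + d^2*(39*l + 150) + d*(-20*l^2 - 302*l - 174) + 140*l^2 + 203*l + 42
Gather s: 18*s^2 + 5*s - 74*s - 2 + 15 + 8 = 18*s^2 - 69*s + 21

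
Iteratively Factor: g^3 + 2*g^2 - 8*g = (g - 2)*(g^2 + 4*g) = (g - 2)*(g + 4)*(g)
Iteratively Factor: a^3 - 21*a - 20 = (a + 1)*(a^2 - a - 20) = (a - 5)*(a + 1)*(a + 4)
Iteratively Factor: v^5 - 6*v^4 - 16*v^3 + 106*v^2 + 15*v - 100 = (v + 1)*(v^4 - 7*v^3 - 9*v^2 + 115*v - 100) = (v - 1)*(v + 1)*(v^3 - 6*v^2 - 15*v + 100) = (v - 1)*(v + 1)*(v + 4)*(v^2 - 10*v + 25) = (v - 5)*(v - 1)*(v + 1)*(v + 4)*(v - 5)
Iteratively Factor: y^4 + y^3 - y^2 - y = (y)*(y^3 + y^2 - y - 1) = y*(y + 1)*(y^2 - 1) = y*(y - 1)*(y + 1)*(y + 1)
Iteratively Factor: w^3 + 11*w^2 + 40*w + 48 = (w + 4)*(w^2 + 7*w + 12) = (w + 3)*(w + 4)*(w + 4)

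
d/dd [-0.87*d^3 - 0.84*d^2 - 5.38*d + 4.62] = -2.61*d^2 - 1.68*d - 5.38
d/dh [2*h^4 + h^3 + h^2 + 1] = h*(8*h^2 + 3*h + 2)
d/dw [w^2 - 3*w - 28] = 2*w - 3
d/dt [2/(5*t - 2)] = -10/(5*t - 2)^2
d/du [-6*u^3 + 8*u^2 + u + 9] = -18*u^2 + 16*u + 1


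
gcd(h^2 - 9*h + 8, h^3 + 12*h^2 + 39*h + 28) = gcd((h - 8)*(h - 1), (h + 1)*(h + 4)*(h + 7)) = 1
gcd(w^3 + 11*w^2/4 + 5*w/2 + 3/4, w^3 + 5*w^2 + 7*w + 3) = w^2 + 2*w + 1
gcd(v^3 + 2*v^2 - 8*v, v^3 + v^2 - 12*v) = v^2 + 4*v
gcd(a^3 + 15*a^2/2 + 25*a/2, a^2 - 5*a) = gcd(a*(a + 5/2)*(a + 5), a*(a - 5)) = a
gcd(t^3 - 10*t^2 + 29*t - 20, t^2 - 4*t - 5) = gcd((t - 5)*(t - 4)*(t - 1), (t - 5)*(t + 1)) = t - 5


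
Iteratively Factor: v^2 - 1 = (v - 1)*(v + 1)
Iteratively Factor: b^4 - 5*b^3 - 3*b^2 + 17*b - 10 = (b - 1)*(b^3 - 4*b^2 - 7*b + 10) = (b - 1)*(b + 2)*(b^2 - 6*b + 5) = (b - 5)*(b - 1)*(b + 2)*(b - 1)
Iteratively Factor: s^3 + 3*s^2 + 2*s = (s + 2)*(s^2 + s) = s*(s + 2)*(s + 1)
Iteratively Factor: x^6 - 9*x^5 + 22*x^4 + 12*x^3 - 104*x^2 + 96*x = (x - 3)*(x^5 - 6*x^4 + 4*x^3 + 24*x^2 - 32*x) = (x - 3)*(x + 2)*(x^4 - 8*x^3 + 20*x^2 - 16*x) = (x - 3)*(x - 2)*(x + 2)*(x^3 - 6*x^2 + 8*x) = x*(x - 3)*(x - 2)*(x + 2)*(x^2 - 6*x + 8) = x*(x - 3)*(x - 2)^2*(x + 2)*(x - 4)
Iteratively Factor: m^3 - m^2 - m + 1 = (m - 1)*(m^2 - 1) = (m - 1)^2*(m + 1)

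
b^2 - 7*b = b*(b - 7)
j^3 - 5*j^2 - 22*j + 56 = (j - 7)*(j - 2)*(j + 4)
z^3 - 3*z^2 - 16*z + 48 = (z - 4)*(z - 3)*(z + 4)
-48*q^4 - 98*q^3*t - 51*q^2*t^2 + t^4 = (-8*q + t)*(q + t)^2*(6*q + t)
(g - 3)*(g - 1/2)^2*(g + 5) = g^4 + g^3 - 67*g^2/4 + 31*g/2 - 15/4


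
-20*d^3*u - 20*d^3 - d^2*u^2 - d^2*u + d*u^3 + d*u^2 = (-5*d + u)*(4*d + u)*(d*u + d)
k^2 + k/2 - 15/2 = (k - 5/2)*(k + 3)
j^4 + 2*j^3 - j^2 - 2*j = j*(j - 1)*(j + 1)*(j + 2)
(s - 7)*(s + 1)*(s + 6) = s^3 - 43*s - 42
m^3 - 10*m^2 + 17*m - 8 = (m - 8)*(m - 1)^2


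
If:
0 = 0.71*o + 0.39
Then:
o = -0.55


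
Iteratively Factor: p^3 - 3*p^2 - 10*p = (p)*(p^2 - 3*p - 10) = p*(p - 5)*(p + 2)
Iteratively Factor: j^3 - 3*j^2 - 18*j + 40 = (j + 4)*(j^2 - 7*j + 10) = (j - 5)*(j + 4)*(j - 2)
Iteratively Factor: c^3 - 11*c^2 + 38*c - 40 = (c - 5)*(c^2 - 6*c + 8) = (c - 5)*(c - 4)*(c - 2)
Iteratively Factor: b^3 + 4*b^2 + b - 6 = (b + 2)*(b^2 + 2*b - 3) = (b + 2)*(b + 3)*(b - 1)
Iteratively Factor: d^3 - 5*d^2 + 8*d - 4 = (d - 2)*(d^2 - 3*d + 2) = (d - 2)*(d - 1)*(d - 2)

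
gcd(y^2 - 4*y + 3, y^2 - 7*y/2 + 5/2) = y - 1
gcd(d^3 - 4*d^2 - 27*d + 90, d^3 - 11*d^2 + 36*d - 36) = d^2 - 9*d + 18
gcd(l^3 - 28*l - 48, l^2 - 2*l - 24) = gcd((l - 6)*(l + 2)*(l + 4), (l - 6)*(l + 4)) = l^2 - 2*l - 24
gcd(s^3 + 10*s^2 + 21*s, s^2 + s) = s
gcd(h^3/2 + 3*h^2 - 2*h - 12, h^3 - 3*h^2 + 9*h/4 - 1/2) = h - 2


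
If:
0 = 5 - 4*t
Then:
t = 5/4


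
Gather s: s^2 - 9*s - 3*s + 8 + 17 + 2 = s^2 - 12*s + 27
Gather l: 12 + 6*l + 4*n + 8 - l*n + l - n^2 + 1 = l*(7 - n) - n^2 + 4*n + 21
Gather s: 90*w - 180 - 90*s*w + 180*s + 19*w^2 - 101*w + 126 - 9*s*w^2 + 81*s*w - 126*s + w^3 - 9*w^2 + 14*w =s*(-9*w^2 - 9*w + 54) + w^3 + 10*w^2 + 3*w - 54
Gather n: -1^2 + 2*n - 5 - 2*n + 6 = 0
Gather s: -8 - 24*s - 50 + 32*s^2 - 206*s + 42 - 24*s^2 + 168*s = 8*s^2 - 62*s - 16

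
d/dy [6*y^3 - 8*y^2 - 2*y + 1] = 18*y^2 - 16*y - 2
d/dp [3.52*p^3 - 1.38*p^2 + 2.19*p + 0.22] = 10.56*p^2 - 2.76*p + 2.19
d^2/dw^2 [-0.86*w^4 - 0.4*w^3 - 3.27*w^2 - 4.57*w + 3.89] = -10.32*w^2 - 2.4*w - 6.54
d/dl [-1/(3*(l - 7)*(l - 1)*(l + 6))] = ((l - 7)*(l - 1) + (l - 7)*(l + 6) + (l - 1)*(l + 6))/(3*(l - 7)^2*(l - 1)^2*(l + 6)^2)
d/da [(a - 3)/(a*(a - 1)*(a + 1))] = (-2*a^3 + 9*a^2 - 3)/(a^6 - 2*a^4 + a^2)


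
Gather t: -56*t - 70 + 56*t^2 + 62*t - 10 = 56*t^2 + 6*t - 80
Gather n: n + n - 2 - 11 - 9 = 2*n - 22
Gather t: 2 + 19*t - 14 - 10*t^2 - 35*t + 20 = -10*t^2 - 16*t + 8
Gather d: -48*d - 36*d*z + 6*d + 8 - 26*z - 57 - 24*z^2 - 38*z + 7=d*(-36*z - 42) - 24*z^2 - 64*z - 42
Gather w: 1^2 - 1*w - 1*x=-w - x + 1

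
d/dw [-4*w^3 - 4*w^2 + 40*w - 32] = -12*w^2 - 8*w + 40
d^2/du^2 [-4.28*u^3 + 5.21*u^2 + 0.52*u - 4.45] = 10.42 - 25.68*u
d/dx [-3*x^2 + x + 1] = 1 - 6*x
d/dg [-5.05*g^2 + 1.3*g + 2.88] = 1.3 - 10.1*g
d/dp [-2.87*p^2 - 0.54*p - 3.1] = -5.74*p - 0.54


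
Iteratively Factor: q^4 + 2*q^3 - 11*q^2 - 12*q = (q + 4)*(q^3 - 2*q^2 - 3*q) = (q + 1)*(q + 4)*(q^2 - 3*q) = q*(q + 1)*(q + 4)*(q - 3)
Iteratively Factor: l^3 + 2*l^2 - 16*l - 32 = (l + 4)*(l^2 - 2*l - 8) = (l + 2)*(l + 4)*(l - 4)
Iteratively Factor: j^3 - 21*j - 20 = (j + 1)*(j^2 - j - 20) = (j - 5)*(j + 1)*(j + 4)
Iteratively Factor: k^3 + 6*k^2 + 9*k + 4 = (k + 1)*(k^2 + 5*k + 4) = (k + 1)^2*(k + 4)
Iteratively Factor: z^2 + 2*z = (z + 2)*(z)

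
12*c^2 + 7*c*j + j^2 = (3*c + j)*(4*c + j)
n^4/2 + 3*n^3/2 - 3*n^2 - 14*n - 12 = (n/2 + 1)*(n - 3)*(n + 2)^2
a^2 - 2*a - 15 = (a - 5)*(a + 3)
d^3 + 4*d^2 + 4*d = d*(d + 2)^2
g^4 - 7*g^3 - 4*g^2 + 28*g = g*(g - 7)*(g - 2)*(g + 2)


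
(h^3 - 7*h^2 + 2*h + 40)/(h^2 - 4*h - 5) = (h^2 - 2*h - 8)/(h + 1)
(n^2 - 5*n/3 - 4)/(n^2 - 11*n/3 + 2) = (3*n + 4)/(3*n - 2)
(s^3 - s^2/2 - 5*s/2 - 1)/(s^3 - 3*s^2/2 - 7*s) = (-2*s^3 + s^2 + 5*s + 2)/(s*(-2*s^2 + 3*s + 14))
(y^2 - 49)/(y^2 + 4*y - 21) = (y - 7)/(y - 3)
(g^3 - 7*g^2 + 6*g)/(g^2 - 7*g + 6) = g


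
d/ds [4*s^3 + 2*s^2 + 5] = 4*s*(3*s + 1)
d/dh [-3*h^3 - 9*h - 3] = -9*h^2 - 9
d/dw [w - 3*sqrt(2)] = 1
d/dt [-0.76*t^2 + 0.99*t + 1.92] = 0.99 - 1.52*t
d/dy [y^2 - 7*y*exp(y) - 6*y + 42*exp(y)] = -7*y*exp(y) + 2*y + 35*exp(y) - 6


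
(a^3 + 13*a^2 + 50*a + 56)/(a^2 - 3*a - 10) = (a^2 + 11*a + 28)/(a - 5)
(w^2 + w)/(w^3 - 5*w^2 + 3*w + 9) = w/(w^2 - 6*w + 9)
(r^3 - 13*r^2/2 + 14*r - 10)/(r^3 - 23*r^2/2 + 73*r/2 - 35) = (r - 2)/(r - 7)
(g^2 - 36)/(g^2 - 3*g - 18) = (g + 6)/(g + 3)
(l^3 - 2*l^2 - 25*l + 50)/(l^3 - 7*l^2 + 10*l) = (l + 5)/l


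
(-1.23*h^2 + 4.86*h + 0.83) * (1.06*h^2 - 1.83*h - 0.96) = -1.3038*h^4 + 7.4025*h^3 - 6.8332*h^2 - 6.1845*h - 0.7968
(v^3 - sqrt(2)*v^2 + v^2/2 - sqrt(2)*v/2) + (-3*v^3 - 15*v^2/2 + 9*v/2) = -2*v^3 - 7*v^2 - sqrt(2)*v^2 - sqrt(2)*v/2 + 9*v/2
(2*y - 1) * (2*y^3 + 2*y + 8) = 4*y^4 - 2*y^3 + 4*y^2 + 14*y - 8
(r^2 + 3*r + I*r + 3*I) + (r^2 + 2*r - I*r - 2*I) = 2*r^2 + 5*r + I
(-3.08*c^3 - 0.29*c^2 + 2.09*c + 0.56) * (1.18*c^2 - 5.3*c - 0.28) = -3.6344*c^5 + 15.9818*c^4 + 4.8656*c^3 - 10.335*c^2 - 3.5532*c - 0.1568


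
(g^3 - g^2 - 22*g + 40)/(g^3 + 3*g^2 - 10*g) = (g - 4)/g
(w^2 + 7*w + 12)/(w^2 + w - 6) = (w + 4)/(w - 2)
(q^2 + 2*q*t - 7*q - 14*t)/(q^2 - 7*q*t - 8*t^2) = (-q^2 - 2*q*t + 7*q + 14*t)/(-q^2 + 7*q*t + 8*t^2)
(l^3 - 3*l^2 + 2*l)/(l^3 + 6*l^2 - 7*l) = (l - 2)/(l + 7)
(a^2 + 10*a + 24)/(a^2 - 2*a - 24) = (a + 6)/(a - 6)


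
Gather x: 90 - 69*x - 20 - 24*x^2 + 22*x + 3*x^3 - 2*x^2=3*x^3 - 26*x^2 - 47*x + 70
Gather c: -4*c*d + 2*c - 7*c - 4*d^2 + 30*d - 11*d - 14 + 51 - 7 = c*(-4*d - 5) - 4*d^2 + 19*d + 30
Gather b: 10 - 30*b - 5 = 5 - 30*b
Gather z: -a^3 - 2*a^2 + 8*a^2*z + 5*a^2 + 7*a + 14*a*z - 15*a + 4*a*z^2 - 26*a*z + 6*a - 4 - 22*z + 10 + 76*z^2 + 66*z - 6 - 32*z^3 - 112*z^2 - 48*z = -a^3 + 3*a^2 - 2*a - 32*z^3 + z^2*(4*a - 36) + z*(8*a^2 - 12*a - 4)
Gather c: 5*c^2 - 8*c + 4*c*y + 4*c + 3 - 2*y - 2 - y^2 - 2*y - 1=5*c^2 + c*(4*y - 4) - y^2 - 4*y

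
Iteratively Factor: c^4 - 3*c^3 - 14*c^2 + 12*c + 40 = (c + 2)*(c^3 - 5*c^2 - 4*c + 20) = (c - 5)*(c + 2)*(c^2 - 4) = (c - 5)*(c - 2)*(c + 2)*(c + 2)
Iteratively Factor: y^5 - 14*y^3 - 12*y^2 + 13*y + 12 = (y - 1)*(y^4 + y^3 - 13*y^2 - 25*y - 12) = (y - 1)*(y + 3)*(y^3 - 2*y^2 - 7*y - 4) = (y - 1)*(y + 1)*(y + 3)*(y^2 - 3*y - 4) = (y - 1)*(y + 1)^2*(y + 3)*(y - 4)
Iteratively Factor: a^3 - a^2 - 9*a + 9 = (a - 1)*(a^2 - 9) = (a - 1)*(a + 3)*(a - 3)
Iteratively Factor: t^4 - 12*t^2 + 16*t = (t - 2)*(t^3 + 2*t^2 - 8*t) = (t - 2)*(t + 4)*(t^2 - 2*t) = (t - 2)^2*(t + 4)*(t)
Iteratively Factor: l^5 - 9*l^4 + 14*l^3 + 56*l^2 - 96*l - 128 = (l - 4)*(l^4 - 5*l^3 - 6*l^2 + 32*l + 32) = (l - 4)*(l + 2)*(l^3 - 7*l^2 + 8*l + 16) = (l - 4)^2*(l + 2)*(l^2 - 3*l - 4) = (l - 4)^2*(l + 1)*(l + 2)*(l - 4)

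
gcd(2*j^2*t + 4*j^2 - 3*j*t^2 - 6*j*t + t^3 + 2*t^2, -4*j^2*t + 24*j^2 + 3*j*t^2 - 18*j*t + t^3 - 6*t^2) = -j + t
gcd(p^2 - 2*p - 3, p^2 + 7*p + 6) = p + 1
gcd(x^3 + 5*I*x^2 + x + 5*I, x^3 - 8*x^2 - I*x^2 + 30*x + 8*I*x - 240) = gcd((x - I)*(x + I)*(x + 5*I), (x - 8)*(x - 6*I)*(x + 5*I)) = x + 5*I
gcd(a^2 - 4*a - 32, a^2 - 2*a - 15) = 1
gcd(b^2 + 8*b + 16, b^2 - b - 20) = b + 4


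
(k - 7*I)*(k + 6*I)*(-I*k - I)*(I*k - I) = k^4 - I*k^3 + 41*k^2 + I*k - 42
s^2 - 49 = (s - 7)*(s + 7)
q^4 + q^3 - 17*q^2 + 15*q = q*(q - 3)*(q - 1)*(q + 5)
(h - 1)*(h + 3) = h^2 + 2*h - 3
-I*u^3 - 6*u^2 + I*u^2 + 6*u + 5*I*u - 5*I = (u - 5*I)*(u - I)*(-I*u + I)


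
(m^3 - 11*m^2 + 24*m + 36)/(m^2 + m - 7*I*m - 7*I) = (m^2 - 12*m + 36)/(m - 7*I)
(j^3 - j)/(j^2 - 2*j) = (j^2 - 1)/(j - 2)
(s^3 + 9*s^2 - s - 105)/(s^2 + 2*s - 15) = s + 7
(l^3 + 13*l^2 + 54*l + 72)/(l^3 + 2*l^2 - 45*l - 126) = (l + 4)/(l - 7)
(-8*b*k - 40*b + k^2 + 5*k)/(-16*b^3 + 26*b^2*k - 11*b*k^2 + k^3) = (k + 5)/(2*b^2 - 3*b*k + k^2)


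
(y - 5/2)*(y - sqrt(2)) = y^2 - 5*y/2 - sqrt(2)*y + 5*sqrt(2)/2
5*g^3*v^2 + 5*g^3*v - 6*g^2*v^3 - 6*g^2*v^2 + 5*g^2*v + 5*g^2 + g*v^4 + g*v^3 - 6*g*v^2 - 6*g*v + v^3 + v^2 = (-5*g + v)*(-g + v)*(v + 1)*(g*v + 1)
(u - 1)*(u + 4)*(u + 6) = u^3 + 9*u^2 + 14*u - 24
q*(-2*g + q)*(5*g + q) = -10*g^2*q + 3*g*q^2 + q^3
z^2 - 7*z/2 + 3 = (z - 2)*(z - 3/2)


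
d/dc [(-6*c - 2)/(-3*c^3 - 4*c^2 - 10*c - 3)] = 2*(-2*c - 1)/(c^4 + 2*c^3 + 7*c^2 + 6*c + 9)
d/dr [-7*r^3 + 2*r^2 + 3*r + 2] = -21*r^2 + 4*r + 3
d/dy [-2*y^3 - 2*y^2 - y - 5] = -6*y^2 - 4*y - 1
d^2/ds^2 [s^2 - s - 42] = 2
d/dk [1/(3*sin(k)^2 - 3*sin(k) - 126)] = (1 - 2*sin(k))*cos(k)/(3*(sin(k) + cos(k)^2 + 41)^2)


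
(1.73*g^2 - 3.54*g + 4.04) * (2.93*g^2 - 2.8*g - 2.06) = 5.0689*g^4 - 15.2162*g^3 + 18.1854*g^2 - 4.0196*g - 8.3224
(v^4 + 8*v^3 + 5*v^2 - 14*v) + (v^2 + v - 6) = v^4 + 8*v^3 + 6*v^2 - 13*v - 6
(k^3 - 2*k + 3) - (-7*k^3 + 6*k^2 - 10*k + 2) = 8*k^3 - 6*k^2 + 8*k + 1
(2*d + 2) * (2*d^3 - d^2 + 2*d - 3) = 4*d^4 + 2*d^3 + 2*d^2 - 2*d - 6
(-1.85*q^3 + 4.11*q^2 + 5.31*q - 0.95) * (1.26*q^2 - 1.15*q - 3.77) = -2.331*q^5 + 7.3061*q^4 + 8.9386*q^3 - 22.7982*q^2 - 18.9262*q + 3.5815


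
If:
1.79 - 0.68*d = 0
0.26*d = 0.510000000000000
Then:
No Solution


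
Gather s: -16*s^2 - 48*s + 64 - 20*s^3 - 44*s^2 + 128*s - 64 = -20*s^3 - 60*s^2 + 80*s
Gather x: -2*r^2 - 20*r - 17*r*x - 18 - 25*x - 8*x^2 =-2*r^2 - 20*r - 8*x^2 + x*(-17*r - 25) - 18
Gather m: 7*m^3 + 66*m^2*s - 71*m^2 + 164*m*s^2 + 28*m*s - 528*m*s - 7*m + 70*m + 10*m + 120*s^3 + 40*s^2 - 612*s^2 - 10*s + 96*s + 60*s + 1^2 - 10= 7*m^3 + m^2*(66*s - 71) + m*(164*s^2 - 500*s + 73) + 120*s^3 - 572*s^2 + 146*s - 9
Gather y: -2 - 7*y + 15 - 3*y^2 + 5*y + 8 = -3*y^2 - 2*y + 21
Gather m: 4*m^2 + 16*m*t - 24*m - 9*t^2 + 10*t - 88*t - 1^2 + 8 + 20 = 4*m^2 + m*(16*t - 24) - 9*t^2 - 78*t + 27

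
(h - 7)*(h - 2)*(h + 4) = h^3 - 5*h^2 - 22*h + 56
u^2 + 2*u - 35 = (u - 5)*(u + 7)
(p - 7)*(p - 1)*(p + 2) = p^3 - 6*p^2 - 9*p + 14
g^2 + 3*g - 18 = (g - 3)*(g + 6)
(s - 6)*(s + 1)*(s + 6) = s^3 + s^2 - 36*s - 36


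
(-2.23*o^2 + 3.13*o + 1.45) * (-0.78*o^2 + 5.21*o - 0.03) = 1.7394*o^4 - 14.0597*o^3 + 15.2432*o^2 + 7.4606*o - 0.0435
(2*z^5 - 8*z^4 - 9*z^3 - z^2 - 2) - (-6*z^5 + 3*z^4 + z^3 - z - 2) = 8*z^5 - 11*z^4 - 10*z^3 - z^2 + z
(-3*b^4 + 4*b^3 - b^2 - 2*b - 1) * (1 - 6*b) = 18*b^5 - 27*b^4 + 10*b^3 + 11*b^2 + 4*b - 1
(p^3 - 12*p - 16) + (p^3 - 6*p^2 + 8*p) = 2*p^3 - 6*p^2 - 4*p - 16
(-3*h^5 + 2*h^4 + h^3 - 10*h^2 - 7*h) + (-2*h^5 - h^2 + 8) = -5*h^5 + 2*h^4 + h^3 - 11*h^2 - 7*h + 8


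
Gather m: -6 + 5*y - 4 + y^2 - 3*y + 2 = y^2 + 2*y - 8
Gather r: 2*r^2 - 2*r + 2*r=2*r^2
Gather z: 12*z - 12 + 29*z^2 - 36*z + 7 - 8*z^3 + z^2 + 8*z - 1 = -8*z^3 + 30*z^2 - 16*z - 6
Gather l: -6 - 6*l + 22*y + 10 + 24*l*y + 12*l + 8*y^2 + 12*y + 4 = l*(24*y + 6) + 8*y^2 + 34*y + 8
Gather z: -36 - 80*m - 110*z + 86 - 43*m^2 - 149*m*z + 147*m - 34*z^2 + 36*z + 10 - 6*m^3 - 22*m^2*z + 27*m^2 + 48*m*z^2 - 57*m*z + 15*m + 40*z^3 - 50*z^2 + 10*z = -6*m^3 - 16*m^2 + 82*m + 40*z^3 + z^2*(48*m - 84) + z*(-22*m^2 - 206*m - 64) + 60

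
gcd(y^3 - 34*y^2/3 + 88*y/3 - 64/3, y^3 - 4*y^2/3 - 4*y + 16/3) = y^2 - 10*y/3 + 8/3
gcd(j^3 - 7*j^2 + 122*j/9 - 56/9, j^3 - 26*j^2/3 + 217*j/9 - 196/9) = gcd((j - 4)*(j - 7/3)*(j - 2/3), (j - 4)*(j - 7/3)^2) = j^2 - 19*j/3 + 28/3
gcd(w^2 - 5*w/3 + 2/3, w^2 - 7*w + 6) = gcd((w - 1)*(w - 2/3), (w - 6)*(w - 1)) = w - 1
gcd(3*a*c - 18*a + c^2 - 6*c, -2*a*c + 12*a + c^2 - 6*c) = c - 6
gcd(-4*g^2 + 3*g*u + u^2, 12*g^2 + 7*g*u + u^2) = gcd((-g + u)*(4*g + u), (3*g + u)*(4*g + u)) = 4*g + u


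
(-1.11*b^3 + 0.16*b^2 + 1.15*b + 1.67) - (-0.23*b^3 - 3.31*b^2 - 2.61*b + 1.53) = -0.88*b^3 + 3.47*b^2 + 3.76*b + 0.14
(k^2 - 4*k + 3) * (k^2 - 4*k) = k^4 - 8*k^3 + 19*k^2 - 12*k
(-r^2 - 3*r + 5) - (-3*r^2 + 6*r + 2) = 2*r^2 - 9*r + 3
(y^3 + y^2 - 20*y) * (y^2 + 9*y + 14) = y^5 + 10*y^4 + 3*y^3 - 166*y^2 - 280*y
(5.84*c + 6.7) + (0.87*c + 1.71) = 6.71*c + 8.41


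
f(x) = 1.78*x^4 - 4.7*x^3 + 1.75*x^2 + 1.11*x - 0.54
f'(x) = 7.12*x^3 - 14.1*x^2 + 3.5*x + 1.11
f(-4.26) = 976.06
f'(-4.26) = -820.12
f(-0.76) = 2.28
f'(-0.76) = -12.82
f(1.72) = -1.79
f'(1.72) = 1.65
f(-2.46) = 142.48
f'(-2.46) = -198.82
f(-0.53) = 0.20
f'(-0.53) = -5.77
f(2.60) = 12.91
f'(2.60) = 40.04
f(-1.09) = 8.93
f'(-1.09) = -28.68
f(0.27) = -0.20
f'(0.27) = 1.17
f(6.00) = 1360.80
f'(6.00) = 1052.43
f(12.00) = 29053.26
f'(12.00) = 10316.07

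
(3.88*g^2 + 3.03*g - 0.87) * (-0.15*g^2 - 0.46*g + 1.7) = -0.582*g^4 - 2.2393*g^3 + 5.3327*g^2 + 5.5512*g - 1.479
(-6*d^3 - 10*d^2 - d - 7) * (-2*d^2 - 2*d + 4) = 12*d^5 + 32*d^4 - 2*d^3 - 24*d^2 + 10*d - 28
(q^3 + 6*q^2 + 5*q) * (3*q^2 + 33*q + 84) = 3*q^5 + 51*q^4 + 297*q^3 + 669*q^2 + 420*q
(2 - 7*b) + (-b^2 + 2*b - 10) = -b^2 - 5*b - 8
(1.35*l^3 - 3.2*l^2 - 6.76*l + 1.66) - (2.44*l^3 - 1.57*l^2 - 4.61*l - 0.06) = -1.09*l^3 - 1.63*l^2 - 2.15*l + 1.72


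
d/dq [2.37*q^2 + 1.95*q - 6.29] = 4.74*q + 1.95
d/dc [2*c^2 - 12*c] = 4*c - 12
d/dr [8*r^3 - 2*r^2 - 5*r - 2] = 24*r^2 - 4*r - 5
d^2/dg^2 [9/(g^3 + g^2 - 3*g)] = 18*(-g*(3*g + 1)*(g^2 + g - 3) + (3*g^2 + 2*g - 3)^2)/(g^3*(g^2 + g - 3)^3)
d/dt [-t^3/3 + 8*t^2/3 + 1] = t*(16 - 3*t)/3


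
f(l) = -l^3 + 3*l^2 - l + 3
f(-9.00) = 984.00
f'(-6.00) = -145.00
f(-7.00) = 500.00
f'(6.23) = -80.06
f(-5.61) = 279.58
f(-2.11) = 27.86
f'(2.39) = -3.80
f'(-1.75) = -20.69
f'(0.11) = -0.38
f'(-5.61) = -129.08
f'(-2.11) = -27.02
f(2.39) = 4.09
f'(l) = -3*l^2 + 6*l - 1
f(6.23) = -128.60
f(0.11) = 2.92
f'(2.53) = -5.02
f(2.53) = 3.48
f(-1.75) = 19.30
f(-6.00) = 333.00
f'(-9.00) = -298.00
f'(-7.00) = -190.00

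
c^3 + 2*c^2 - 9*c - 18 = (c - 3)*(c + 2)*(c + 3)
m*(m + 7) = m^2 + 7*m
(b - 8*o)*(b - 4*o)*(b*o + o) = b^3*o - 12*b^2*o^2 + b^2*o + 32*b*o^3 - 12*b*o^2 + 32*o^3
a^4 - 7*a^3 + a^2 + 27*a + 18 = (a - 6)*(a - 3)*(a + 1)^2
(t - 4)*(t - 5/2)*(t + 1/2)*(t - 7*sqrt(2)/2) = t^4 - 6*t^3 - 7*sqrt(2)*t^3/2 + 27*t^2/4 + 21*sqrt(2)*t^2 - 189*sqrt(2)*t/8 + 5*t - 35*sqrt(2)/2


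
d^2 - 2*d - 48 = (d - 8)*(d + 6)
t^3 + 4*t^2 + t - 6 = (t - 1)*(t + 2)*(t + 3)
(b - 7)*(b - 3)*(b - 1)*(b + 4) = b^4 - 7*b^3 - 13*b^2 + 103*b - 84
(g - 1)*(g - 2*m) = g^2 - 2*g*m - g + 2*m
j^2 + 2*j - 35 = (j - 5)*(j + 7)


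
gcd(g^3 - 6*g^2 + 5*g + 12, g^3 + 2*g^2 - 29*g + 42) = g - 3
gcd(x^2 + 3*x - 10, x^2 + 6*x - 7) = 1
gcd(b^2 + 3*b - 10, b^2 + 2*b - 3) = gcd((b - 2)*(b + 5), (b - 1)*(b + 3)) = 1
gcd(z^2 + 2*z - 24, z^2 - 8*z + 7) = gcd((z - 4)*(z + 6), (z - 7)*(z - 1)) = 1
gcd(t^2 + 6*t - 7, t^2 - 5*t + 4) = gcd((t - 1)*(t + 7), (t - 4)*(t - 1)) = t - 1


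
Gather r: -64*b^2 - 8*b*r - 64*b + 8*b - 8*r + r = -64*b^2 - 56*b + r*(-8*b - 7)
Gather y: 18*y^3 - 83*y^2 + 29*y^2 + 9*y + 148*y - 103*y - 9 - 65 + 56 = 18*y^3 - 54*y^2 + 54*y - 18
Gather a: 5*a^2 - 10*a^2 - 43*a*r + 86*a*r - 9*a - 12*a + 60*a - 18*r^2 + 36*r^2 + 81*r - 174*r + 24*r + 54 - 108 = -5*a^2 + a*(43*r + 39) + 18*r^2 - 69*r - 54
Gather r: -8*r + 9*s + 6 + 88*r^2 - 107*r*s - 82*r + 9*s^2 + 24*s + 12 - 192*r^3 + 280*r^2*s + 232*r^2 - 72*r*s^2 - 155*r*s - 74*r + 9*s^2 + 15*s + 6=-192*r^3 + r^2*(280*s + 320) + r*(-72*s^2 - 262*s - 164) + 18*s^2 + 48*s + 24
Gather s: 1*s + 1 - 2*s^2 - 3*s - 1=-2*s^2 - 2*s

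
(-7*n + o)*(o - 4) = -7*n*o + 28*n + o^2 - 4*o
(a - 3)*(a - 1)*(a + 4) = a^3 - 13*a + 12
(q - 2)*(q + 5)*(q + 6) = q^3 + 9*q^2 + 8*q - 60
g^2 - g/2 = g*(g - 1/2)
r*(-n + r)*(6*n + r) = -6*n^2*r + 5*n*r^2 + r^3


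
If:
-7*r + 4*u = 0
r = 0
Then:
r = 0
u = 0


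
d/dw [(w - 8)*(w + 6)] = 2*w - 2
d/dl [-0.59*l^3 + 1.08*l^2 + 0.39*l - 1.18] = -1.77*l^2 + 2.16*l + 0.39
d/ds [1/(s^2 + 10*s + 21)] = 2*(-s - 5)/(s^2 + 10*s + 21)^2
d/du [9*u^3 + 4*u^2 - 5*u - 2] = 27*u^2 + 8*u - 5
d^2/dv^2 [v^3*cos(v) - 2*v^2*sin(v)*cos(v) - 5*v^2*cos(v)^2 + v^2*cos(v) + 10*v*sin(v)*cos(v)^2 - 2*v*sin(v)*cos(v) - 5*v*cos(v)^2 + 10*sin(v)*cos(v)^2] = -v^3*cos(v) - 6*v^2*sin(v) + 4*v^2*sin(2*v) - v^2*cos(v) + 10*v^2*cos(2*v) - 13*v*sin(v)/2 + 24*v*sin(2*v) - 45*v*sin(3*v)/2 + 6*v*cos(v) + 2*v*cos(2*v) - 5*sin(v)/2 + 8*sin(2*v) - 45*sin(3*v)/2 + 7*cos(v) - 9*cos(2*v) + 15*cos(3*v) - 5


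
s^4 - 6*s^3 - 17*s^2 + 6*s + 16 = (s - 8)*(s - 1)*(s + 1)*(s + 2)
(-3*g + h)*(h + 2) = -3*g*h - 6*g + h^2 + 2*h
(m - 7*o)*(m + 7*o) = m^2 - 49*o^2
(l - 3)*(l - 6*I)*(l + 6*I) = l^3 - 3*l^2 + 36*l - 108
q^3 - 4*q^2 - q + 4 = (q - 4)*(q - 1)*(q + 1)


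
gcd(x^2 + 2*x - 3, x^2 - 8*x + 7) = x - 1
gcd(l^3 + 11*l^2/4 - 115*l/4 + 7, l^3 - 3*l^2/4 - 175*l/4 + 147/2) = l + 7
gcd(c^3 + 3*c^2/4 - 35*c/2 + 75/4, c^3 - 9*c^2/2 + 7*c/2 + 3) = c - 3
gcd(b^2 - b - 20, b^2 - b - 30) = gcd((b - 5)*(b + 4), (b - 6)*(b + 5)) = 1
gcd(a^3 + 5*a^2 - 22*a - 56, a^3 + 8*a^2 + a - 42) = a + 7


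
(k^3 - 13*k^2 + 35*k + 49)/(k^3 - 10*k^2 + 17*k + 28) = (k - 7)/(k - 4)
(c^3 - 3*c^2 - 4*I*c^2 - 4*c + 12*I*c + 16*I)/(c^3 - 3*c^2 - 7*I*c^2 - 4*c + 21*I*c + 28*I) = (c - 4*I)/(c - 7*I)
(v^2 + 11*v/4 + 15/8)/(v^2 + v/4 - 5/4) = (v + 3/2)/(v - 1)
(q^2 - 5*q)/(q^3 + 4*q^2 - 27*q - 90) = q/(q^2 + 9*q + 18)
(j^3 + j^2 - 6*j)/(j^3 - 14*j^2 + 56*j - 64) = j*(j + 3)/(j^2 - 12*j + 32)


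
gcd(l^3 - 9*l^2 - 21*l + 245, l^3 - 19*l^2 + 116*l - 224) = l - 7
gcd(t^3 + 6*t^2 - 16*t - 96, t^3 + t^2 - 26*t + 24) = t^2 + 2*t - 24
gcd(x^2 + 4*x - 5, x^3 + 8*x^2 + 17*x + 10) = x + 5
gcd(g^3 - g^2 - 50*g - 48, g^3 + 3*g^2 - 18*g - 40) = 1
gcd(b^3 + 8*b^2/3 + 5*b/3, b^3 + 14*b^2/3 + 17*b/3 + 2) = b + 1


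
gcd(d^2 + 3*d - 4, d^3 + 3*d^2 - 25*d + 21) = d - 1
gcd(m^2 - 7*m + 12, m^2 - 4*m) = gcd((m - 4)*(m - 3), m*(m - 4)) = m - 4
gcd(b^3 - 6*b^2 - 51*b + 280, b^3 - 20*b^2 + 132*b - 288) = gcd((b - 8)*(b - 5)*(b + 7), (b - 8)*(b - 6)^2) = b - 8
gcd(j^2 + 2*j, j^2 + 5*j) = j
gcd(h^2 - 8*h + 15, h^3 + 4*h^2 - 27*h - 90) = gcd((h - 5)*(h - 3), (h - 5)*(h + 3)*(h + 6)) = h - 5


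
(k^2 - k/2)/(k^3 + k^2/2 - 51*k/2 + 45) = k*(2*k - 1)/(2*k^3 + k^2 - 51*k + 90)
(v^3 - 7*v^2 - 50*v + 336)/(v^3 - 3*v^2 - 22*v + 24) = (v^2 - v - 56)/(v^2 + 3*v - 4)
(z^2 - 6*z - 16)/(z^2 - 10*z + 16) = (z + 2)/(z - 2)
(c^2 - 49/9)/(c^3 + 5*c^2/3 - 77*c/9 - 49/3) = (3*c - 7)/(3*c^2 - 2*c - 21)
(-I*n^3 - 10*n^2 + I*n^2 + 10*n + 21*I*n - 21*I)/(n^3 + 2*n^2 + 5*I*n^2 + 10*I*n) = (-I*n^3 + n^2*(-10 + I) + n*(10 + 21*I) - 21*I)/(n*(n^2 + n*(2 + 5*I) + 10*I))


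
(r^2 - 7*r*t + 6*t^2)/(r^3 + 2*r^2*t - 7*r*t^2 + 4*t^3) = (r - 6*t)/(r^2 + 3*r*t - 4*t^2)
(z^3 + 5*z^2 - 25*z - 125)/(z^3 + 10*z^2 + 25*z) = (z - 5)/z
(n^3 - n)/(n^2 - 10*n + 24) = (n^3 - n)/(n^2 - 10*n + 24)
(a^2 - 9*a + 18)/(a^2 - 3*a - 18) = (a - 3)/(a + 3)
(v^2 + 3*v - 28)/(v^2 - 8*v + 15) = (v^2 + 3*v - 28)/(v^2 - 8*v + 15)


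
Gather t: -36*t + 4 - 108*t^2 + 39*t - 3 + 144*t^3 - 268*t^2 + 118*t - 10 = 144*t^3 - 376*t^2 + 121*t - 9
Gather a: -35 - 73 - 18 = -126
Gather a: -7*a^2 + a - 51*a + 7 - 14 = -7*a^2 - 50*a - 7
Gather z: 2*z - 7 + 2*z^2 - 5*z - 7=2*z^2 - 3*z - 14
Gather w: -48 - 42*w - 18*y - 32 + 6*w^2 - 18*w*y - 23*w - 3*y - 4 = 6*w^2 + w*(-18*y - 65) - 21*y - 84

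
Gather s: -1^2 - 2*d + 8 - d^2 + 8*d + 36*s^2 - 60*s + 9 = -d^2 + 6*d + 36*s^2 - 60*s + 16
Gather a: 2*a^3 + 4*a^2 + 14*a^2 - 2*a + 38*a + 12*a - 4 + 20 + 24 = 2*a^3 + 18*a^2 + 48*a + 40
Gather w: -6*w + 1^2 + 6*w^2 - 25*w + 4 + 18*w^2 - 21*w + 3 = 24*w^2 - 52*w + 8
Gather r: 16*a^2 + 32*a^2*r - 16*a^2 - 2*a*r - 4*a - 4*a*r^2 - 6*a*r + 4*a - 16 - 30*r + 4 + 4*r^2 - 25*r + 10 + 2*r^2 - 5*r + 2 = r^2*(6 - 4*a) + r*(32*a^2 - 8*a - 60)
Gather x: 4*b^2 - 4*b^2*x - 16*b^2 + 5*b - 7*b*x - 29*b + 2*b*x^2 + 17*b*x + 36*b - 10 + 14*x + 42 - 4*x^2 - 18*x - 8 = -12*b^2 + 12*b + x^2*(2*b - 4) + x*(-4*b^2 + 10*b - 4) + 24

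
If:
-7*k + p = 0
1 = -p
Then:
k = -1/7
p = -1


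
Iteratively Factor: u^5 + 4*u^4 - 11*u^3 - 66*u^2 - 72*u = (u)*(u^4 + 4*u^3 - 11*u^2 - 66*u - 72) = u*(u + 2)*(u^3 + 2*u^2 - 15*u - 36) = u*(u - 4)*(u + 2)*(u^2 + 6*u + 9) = u*(u - 4)*(u + 2)*(u + 3)*(u + 3)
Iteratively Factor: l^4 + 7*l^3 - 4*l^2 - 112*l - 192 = (l + 3)*(l^3 + 4*l^2 - 16*l - 64) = (l - 4)*(l + 3)*(l^2 + 8*l + 16) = (l - 4)*(l + 3)*(l + 4)*(l + 4)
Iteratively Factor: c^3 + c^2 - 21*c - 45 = (c + 3)*(c^2 - 2*c - 15) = (c - 5)*(c + 3)*(c + 3)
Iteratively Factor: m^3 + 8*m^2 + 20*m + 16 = (m + 4)*(m^2 + 4*m + 4) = (m + 2)*(m + 4)*(m + 2)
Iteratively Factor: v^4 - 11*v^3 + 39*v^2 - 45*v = (v - 3)*(v^3 - 8*v^2 + 15*v) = (v - 5)*(v - 3)*(v^2 - 3*v) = (v - 5)*(v - 3)^2*(v)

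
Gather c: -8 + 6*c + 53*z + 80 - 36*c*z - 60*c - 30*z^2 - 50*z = c*(-36*z - 54) - 30*z^2 + 3*z + 72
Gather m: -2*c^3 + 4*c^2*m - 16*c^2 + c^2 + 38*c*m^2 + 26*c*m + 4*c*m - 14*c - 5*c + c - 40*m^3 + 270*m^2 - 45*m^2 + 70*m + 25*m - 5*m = -2*c^3 - 15*c^2 - 18*c - 40*m^3 + m^2*(38*c + 225) + m*(4*c^2 + 30*c + 90)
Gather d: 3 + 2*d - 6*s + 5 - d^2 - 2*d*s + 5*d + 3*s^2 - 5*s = -d^2 + d*(7 - 2*s) + 3*s^2 - 11*s + 8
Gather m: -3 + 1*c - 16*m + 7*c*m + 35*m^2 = c + 35*m^2 + m*(7*c - 16) - 3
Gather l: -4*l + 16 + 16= 32 - 4*l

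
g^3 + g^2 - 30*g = g*(g - 5)*(g + 6)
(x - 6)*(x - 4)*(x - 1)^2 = x^4 - 12*x^3 + 45*x^2 - 58*x + 24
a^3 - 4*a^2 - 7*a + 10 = (a - 5)*(a - 1)*(a + 2)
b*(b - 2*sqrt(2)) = b^2 - 2*sqrt(2)*b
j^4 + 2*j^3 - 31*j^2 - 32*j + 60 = (j - 5)*(j - 1)*(j + 2)*(j + 6)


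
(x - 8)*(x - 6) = x^2 - 14*x + 48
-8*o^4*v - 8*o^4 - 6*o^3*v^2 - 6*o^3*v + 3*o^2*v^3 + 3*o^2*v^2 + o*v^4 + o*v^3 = (-2*o + v)*(o + v)*(4*o + v)*(o*v + o)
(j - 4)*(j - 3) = j^2 - 7*j + 12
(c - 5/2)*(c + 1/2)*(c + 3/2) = c^3 - c^2/2 - 17*c/4 - 15/8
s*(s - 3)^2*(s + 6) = s^4 - 27*s^2 + 54*s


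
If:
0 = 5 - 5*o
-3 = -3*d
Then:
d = 1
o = 1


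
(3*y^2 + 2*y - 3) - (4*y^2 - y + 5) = -y^2 + 3*y - 8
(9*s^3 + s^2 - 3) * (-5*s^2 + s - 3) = -45*s^5 + 4*s^4 - 26*s^3 + 12*s^2 - 3*s + 9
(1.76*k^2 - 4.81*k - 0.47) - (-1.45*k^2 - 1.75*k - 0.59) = 3.21*k^2 - 3.06*k + 0.12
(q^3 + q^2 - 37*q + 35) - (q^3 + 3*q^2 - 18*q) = -2*q^2 - 19*q + 35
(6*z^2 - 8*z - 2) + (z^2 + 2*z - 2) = 7*z^2 - 6*z - 4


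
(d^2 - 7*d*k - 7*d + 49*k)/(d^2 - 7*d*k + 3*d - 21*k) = (d - 7)/(d + 3)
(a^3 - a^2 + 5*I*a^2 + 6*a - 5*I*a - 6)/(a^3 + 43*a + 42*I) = (a^2 - a*(1 + I) + I)/(a^2 - 6*I*a + 7)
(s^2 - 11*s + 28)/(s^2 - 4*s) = (s - 7)/s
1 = 1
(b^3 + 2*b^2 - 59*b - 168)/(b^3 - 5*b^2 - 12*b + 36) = (b^2 - b - 56)/(b^2 - 8*b + 12)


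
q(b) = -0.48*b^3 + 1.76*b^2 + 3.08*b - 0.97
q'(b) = -1.44*b^2 + 3.52*b + 3.08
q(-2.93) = 17.19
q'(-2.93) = -19.60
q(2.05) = 8.61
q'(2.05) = 4.24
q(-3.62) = 33.71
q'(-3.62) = -28.53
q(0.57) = 1.27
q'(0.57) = 4.62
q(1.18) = 4.33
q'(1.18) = 5.23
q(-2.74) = 13.68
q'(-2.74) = -17.38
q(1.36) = 5.27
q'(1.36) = 5.20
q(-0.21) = -1.53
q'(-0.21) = 2.28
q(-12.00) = 1044.95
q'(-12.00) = -246.52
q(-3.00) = 18.59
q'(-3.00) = -20.44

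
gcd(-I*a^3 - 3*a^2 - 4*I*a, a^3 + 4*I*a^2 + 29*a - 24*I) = 1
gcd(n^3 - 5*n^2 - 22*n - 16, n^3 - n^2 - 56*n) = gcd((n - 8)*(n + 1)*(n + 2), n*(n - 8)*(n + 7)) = n - 8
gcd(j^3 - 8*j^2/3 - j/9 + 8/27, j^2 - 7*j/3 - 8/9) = j^2 - 7*j/3 - 8/9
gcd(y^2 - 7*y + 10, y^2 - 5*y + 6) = y - 2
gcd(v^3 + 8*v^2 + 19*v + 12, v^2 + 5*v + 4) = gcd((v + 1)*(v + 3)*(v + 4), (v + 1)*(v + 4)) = v^2 + 5*v + 4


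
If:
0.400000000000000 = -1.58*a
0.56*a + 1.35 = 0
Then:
No Solution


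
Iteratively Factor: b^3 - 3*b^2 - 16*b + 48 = (b - 4)*(b^2 + b - 12) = (b - 4)*(b + 4)*(b - 3)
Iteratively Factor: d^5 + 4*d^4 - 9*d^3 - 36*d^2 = (d + 4)*(d^4 - 9*d^2) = d*(d + 4)*(d^3 - 9*d) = d^2*(d + 4)*(d^2 - 9) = d^2*(d + 3)*(d + 4)*(d - 3)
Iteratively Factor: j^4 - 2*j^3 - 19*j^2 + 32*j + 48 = (j + 4)*(j^3 - 6*j^2 + 5*j + 12) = (j - 4)*(j + 4)*(j^2 - 2*j - 3) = (j - 4)*(j + 1)*(j + 4)*(j - 3)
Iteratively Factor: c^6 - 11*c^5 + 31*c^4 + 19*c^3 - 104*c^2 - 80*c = (c - 4)*(c^5 - 7*c^4 + 3*c^3 + 31*c^2 + 20*c) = (c - 4)*(c + 1)*(c^4 - 8*c^3 + 11*c^2 + 20*c) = (c - 4)*(c + 1)^2*(c^3 - 9*c^2 + 20*c) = (c - 4)^2*(c + 1)^2*(c^2 - 5*c) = c*(c - 4)^2*(c + 1)^2*(c - 5)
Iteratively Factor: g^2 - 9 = (g + 3)*(g - 3)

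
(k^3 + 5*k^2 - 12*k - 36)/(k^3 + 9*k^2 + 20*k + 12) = (k - 3)/(k + 1)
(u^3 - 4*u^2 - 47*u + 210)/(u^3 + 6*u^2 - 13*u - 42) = (u^2 - 11*u + 30)/(u^2 - u - 6)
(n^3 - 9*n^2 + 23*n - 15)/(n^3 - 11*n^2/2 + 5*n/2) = 2*(n^2 - 4*n + 3)/(n*(2*n - 1))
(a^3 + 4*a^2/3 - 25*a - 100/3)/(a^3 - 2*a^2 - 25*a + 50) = (a + 4/3)/(a - 2)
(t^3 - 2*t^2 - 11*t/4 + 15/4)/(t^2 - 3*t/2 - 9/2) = (2*t^2 - 7*t + 5)/(2*(t - 3))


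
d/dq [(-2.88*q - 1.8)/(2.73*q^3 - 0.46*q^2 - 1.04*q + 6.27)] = (15.7248*q^3 + 13.4172*q^2 - 1.656*q - 19.9296)/(7.4529*q^6 - 2.5116*q^5 - 5.4668*q^4 + 35.191*q^3 - 4.6868*q^2 - 13.0416*q + 39.3129)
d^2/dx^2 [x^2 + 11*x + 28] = 2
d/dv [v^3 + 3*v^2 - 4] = 3*v*(v + 2)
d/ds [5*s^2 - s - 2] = 10*s - 1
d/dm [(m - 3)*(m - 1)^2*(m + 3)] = 4*m^3 - 6*m^2 - 16*m + 18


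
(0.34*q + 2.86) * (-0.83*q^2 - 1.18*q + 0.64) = -0.2822*q^3 - 2.775*q^2 - 3.1572*q + 1.8304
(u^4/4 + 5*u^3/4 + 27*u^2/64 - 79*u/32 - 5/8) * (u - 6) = u^5/4 - u^4/4 - 453*u^3/64 - 5*u^2 + 227*u/16 + 15/4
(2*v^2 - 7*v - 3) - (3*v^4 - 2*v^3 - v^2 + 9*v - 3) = -3*v^4 + 2*v^3 + 3*v^2 - 16*v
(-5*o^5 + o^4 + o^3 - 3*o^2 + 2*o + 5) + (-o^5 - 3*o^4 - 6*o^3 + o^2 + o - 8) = -6*o^5 - 2*o^4 - 5*o^3 - 2*o^2 + 3*o - 3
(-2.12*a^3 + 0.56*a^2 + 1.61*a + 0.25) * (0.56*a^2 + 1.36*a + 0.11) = -1.1872*a^5 - 2.5696*a^4 + 1.43*a^3 + 2.3912*a^2 + 0.5171*a + 0.0275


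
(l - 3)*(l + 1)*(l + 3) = l^3 + l^2 - 9*l - 9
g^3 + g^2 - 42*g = g*(g - 6)*(g + 7)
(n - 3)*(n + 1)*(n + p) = n^3 + n^2*p - 2*n^2 - 2*n*p - 3*n - 3*p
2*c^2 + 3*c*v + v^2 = (c + v)*(2*c + v)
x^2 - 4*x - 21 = (x - 7)*(x + 3)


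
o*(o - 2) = o^2 - 2*o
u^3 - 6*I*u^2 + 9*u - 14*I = (u - 7*I)*(u - I)*(u + 2*I)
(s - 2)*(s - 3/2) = s^2 - 7*s/2 + 3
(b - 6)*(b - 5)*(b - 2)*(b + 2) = b^4 - 11*b^3 + 26*b^2 + 44*b - 120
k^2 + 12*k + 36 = (k + 6)^2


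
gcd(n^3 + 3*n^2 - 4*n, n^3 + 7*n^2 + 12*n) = n^2 + 4*n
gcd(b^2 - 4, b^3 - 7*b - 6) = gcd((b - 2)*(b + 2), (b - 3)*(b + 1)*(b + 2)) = b + 2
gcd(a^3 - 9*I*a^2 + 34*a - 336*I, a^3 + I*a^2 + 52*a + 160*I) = a - 8*I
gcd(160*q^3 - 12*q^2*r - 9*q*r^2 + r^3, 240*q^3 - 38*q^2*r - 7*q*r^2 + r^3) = 40*q^2 - 13*q*r + r^2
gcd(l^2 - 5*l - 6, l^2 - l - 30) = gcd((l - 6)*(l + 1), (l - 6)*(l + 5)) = l - 6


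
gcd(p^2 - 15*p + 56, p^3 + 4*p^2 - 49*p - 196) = p - 7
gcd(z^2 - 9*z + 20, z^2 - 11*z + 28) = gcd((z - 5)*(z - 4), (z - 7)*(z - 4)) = z - 4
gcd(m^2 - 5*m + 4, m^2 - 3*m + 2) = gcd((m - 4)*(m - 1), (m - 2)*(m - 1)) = m - 1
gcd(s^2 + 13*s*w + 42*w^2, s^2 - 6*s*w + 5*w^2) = 1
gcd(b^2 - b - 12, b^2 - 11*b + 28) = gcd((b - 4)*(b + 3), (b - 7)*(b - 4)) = b - 4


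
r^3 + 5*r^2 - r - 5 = (r - 1)*(r + 1)*(r + 5)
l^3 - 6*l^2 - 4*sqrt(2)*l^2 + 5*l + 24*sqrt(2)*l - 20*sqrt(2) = (l - 5)*(l - 1)*(l - 4*sqrt(2))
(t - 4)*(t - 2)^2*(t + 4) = t^4 - 4*t^3 - 12*t^2 + 64*t - 64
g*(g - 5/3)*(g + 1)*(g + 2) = g^4 + 4*g^3/3 - 3*g^2 - 10*g/3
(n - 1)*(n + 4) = n^2 + 3*n - 4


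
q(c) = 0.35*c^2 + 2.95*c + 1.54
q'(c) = 0.7*c + 2.95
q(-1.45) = -2.00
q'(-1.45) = 1.94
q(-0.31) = 0.66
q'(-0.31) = 2.73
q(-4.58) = -4.63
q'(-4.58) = -0.26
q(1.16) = 5.43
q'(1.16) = 3.76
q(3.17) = 14.41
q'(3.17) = 5.17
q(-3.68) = -4.58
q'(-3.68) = 0.37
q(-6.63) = -2.63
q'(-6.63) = -1.69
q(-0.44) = 0.31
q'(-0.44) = 2.64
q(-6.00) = -3.56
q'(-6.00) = -1.25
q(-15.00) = 36.04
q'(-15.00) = -7.55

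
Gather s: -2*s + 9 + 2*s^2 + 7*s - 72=2*s^2 + 5*s - 63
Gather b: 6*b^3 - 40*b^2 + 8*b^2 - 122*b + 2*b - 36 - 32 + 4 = 6*b^3 - 32*b^2 - 120*b - 64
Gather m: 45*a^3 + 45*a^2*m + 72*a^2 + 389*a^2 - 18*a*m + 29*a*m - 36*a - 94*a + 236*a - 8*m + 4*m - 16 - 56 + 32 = 45*a^3 + 461*a^2 + 106*a + m*(45*a^2 + 11*a - 4) - 40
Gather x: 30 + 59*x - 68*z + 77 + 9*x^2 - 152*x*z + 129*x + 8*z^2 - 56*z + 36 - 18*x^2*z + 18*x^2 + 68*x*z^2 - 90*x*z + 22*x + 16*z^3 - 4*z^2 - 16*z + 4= x^2*(27 - 18*z) + x*(68*z^2 - 242*z + 210) + 16*z^3 + 4*z^2 - 140*z + 147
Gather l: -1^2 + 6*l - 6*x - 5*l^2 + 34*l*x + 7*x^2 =-5*l^2 + l*(34*x + 6) + 7*x^2 - 6*x - 1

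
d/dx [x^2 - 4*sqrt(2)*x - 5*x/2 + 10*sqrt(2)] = 2*x - 4*sqrt(2) - 5/2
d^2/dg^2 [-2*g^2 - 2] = -4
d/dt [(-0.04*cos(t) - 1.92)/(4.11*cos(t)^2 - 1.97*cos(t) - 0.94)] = (-0.1644*cos(t)^2 - 15.7824*cos(t) + 3.7448)*sin(t)/(16.8921*cos(t)^4 - 16.1934*cos(t)^3 - 3.8459*cos(t)^2 + 3.7036*cos(t) + 0.8836)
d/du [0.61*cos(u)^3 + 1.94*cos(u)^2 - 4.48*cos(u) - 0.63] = (-1.83*cos(u)^2 - 3.88*cos(u) + 4.48)*sin(u)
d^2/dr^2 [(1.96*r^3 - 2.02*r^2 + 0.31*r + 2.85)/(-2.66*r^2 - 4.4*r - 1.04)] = (-4.26325641456066e-14*r^4 - 116.717944*r^3 - 208.335288*r^2 - 207.712512*r - 87.376736)/(18.821096*r^6 + 93.39792*r^5 + 176.568672*r^4 + 158.21696*r^3 + 69.034368*r^2 + 14.27712*r + 1.124864)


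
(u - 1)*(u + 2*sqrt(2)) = u^2 - u + 2*sqrt(2)*u - 2*sqrt(2)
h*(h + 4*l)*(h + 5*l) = h^3 + 9*h^2*l + 20*h*l^2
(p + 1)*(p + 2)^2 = p^3 + 5*p^2 + 8*p + 4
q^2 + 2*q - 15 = (q - 3)*(q + 5)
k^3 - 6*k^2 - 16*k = k*(k - 8)*(k + 2)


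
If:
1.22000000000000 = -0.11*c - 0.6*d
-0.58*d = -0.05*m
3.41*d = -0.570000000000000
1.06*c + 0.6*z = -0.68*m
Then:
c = -10.18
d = -0.17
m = -1.94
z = 20.18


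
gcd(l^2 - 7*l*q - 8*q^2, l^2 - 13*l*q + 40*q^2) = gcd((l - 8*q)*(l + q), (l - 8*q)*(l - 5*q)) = -l + 8*q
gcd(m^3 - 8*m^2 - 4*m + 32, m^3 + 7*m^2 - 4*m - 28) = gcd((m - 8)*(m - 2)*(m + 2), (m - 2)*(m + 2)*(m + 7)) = m^2 - 4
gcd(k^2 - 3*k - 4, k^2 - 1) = k + 1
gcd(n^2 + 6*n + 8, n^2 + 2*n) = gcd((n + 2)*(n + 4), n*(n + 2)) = n + 2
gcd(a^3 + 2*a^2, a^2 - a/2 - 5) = a + 2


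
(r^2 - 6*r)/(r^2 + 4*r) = (r - 6)/(r + 4)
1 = 1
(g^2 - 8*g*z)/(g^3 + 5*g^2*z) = (g - 8*z)/(g*(g + 5*z))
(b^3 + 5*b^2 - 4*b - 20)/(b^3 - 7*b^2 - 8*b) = (-b^3 - 5*b^2 + 4*b + 20)/(b*(-b^2 + 7*b + 8))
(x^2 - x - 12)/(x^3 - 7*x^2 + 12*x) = (x + 3)/(x*(x - 3))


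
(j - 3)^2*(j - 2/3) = j^3 - 20*j^2/3 + 13*j - 6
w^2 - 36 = (w - 6)*(w + 6)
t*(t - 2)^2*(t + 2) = t^4 - 2*t^3 - 4*t^2 + 8*t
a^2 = a^2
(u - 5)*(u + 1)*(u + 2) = u^3 - 2*u^2 - 13*u - 10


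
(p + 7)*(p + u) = p^2 + p*u + 7*p + 7*u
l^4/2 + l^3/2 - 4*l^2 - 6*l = l*(l/2 + 1)*(l - 3)*(l + 2)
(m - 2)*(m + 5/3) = m^2 - m/3 - 10/3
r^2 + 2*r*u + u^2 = (r + u)^2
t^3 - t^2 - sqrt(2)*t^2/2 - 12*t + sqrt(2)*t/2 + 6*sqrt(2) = (t - 4)*(t + 3)*(t - sqrt(2)/2)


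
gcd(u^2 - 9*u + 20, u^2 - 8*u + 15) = u - 5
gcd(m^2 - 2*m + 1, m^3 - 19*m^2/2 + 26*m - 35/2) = m - 1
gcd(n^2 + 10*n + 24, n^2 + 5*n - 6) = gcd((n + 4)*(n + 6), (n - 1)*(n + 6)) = n + 6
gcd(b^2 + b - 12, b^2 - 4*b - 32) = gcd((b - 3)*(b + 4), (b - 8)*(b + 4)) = b + 4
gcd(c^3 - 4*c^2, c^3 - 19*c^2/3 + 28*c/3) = c^2 - 4*c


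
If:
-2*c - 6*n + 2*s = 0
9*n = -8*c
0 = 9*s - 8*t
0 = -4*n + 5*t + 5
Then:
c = 360/419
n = -320/419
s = -600/419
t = -675/419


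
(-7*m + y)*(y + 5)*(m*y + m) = -7*m^2*y^2 - 42*m^2*y - 35*m^2 + m*y^3 + 6*m*y^2 + 5*m*y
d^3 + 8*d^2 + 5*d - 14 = (d - 1)*(d + 2)*(d + 7)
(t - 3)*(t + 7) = t^2 + 4*t - 21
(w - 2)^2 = w^2 - 4*w + 4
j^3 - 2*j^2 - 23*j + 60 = (j - 4)*(j - 3)*(j + 5)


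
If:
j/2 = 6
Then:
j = 12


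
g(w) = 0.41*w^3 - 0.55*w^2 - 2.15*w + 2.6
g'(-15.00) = 291.10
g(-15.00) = -1472.65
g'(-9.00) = 107.38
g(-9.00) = -321.49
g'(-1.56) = 2.56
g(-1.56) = 3.06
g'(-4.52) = 27.95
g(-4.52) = -36.78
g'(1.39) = -1.30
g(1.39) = -0.35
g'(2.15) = 1.17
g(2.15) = -0.49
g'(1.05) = -1.95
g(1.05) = 0.21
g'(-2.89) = 11.30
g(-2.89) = -5.68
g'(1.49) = -1.06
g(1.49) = -0.47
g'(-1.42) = 1.89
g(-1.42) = 3.37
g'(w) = 1.23*w^2 - 1.1*w - 2.15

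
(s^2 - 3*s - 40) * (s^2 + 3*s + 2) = s^4 - 47*s^2 - 126*s - 80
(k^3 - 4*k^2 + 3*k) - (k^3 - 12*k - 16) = -4*k^2 + 15*k + 16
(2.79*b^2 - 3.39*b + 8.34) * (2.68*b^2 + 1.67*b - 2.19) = 7.4772*b^4 - 4.4259*b^3 + 10.5798*b^2 + 21.3519*b - 18.2646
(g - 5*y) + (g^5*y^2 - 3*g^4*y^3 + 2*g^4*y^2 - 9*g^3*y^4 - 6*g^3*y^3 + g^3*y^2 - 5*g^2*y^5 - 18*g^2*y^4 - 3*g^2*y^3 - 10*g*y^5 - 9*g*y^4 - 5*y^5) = g^5*y^2 - 3*g^4*y^3 + 2*g^4*y^2 - 9*g^3*y^4 - 6*g^3*y^3 + g^3*y^2 - 5*g^2*y^5 - 18*g^2*y^4 - 3*g^2*y^3 - 10*g*y^5 - 9*g*y^4 + g - 5*y^5 - 5*y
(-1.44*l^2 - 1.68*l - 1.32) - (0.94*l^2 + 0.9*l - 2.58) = -2.38*l^2 - 2.58*l + 1.26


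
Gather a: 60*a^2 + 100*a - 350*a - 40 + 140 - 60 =60*a^2 - 250*a + 40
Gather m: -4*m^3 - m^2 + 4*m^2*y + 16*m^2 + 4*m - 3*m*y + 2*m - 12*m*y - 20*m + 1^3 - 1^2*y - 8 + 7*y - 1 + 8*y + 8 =-4*m^3 + m^2*(4*y + 15) + m*(-15*y - 14) + 14*y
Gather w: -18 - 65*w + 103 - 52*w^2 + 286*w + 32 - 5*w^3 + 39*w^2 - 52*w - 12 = -5*w^3 - 13*w^2 + 169*w + 105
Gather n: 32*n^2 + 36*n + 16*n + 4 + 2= 32*n^2 + 52*n + 6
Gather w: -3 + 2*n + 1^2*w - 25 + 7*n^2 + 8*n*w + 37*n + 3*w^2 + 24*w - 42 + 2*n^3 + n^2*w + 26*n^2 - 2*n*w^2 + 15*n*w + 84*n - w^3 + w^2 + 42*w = 2*n^3 + 33*n^2 + 123*n - w^3 + w^2*(4 - 2*n) + w*(n^2 + 23*n + 67) - 70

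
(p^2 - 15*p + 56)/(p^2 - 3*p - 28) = (p - 8)/(p + 4)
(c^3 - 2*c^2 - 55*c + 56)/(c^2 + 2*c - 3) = (c^2 - c - 56)/(c + 3)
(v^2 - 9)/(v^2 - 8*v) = (v^2 - 9)/(v*(v - 8))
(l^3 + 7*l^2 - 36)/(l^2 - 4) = (l^2 + 9*l + 18)/(l + 2)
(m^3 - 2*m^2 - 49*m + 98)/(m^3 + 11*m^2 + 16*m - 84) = (m - 7)/(m + 6)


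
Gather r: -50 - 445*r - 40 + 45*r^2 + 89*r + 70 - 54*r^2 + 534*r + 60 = -9*r^2 + 178*r + 40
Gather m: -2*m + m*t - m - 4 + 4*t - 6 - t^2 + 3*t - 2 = m*(t - 3) - t^2 + 7*t - 12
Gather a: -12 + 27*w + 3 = 27*w - 9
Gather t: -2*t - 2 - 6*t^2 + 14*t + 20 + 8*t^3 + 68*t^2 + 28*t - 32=8*t^3 + 62*t^2 + 40*t - 14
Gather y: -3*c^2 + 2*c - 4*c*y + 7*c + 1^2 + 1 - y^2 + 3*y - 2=-3*c^2 + 9*c - y^2 + y*(3 - 4*c)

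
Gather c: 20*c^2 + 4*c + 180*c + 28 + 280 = 20*c^2 + 184*c + 308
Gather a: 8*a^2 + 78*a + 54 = 8*a^2 + 78*a + 54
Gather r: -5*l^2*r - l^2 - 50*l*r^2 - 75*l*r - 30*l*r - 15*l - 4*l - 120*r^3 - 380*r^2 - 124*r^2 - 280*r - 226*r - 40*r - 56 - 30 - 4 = -l^2 - 19*l - 120*r^3 + r^2*(-50*l - 504) + r*(-5*l^2 - 105*l - 546) - 90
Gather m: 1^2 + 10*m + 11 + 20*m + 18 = 30*m + 30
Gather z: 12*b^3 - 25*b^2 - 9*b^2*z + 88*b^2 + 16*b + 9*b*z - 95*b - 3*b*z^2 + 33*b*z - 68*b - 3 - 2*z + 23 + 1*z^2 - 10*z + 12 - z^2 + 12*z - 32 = 12*b^3 + 63*b^2 - 3*b*z^2 - 147*b + z*(-9*b^2 + 42*b)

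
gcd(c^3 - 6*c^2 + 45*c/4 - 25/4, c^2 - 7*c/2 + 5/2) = c^2 - 7*c/2 + 5/2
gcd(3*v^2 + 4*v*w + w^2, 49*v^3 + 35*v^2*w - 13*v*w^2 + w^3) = v + w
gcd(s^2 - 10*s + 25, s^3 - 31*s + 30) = s - 5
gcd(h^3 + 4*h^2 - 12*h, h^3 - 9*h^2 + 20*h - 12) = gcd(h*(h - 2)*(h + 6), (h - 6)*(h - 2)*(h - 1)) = h - 2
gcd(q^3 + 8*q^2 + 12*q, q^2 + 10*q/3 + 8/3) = q + 2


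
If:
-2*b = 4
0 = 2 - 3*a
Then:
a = 2/3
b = -2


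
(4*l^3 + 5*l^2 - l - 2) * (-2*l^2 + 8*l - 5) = -8*l^5 + 22*l^4 + 22*l^3 - 29*l^2 - 11*l + 10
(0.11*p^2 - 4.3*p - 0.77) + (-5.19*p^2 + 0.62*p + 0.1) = -5.08*p^2 - 3.68*p - 0.67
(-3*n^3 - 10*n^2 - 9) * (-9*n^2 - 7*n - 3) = 27*n^5 + 111*n^4 + 79*n^3 + 111*n^2 + 63*n + 27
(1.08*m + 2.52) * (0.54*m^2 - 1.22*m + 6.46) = 0.5832*m^3 + 0.0431999999999999*m^2 + 3.9024*m + 16.2792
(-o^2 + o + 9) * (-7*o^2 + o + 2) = 7*o^4 - 8*o^3 - 64*o^2 + 11*o + 18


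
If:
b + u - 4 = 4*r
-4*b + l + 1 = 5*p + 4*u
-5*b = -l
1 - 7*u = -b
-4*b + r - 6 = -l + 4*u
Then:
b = 211/20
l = 211/4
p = 99/100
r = 41/20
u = 33/20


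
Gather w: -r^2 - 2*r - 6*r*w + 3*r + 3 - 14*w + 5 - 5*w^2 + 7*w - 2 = -r^2 + r - 5*w^2 + w*(-6*r - 7) + 6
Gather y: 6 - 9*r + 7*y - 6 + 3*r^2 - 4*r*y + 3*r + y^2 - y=3*r^2 - 6*r + y^2 + y*(6 - 4*r)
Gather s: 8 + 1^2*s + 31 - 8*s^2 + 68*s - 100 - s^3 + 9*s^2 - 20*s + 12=-s^3 + s^2 + 49*s - 49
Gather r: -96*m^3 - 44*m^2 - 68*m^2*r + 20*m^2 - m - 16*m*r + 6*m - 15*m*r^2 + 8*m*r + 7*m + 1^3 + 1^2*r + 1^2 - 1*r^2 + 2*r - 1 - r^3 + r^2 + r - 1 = -96*m^3 - 24*m^2 - 15*m*r^2 + 12*m - r^3 + r*(-68*m^2 - 8*m + 4)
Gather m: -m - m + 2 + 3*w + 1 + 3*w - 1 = -2*m + 6*w + 2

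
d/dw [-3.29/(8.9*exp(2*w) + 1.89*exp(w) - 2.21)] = (58.562*exp(w) + 6.2181)*exp(w)/(8.9*exp(2*w) + 1.89*exp(w) - 2.21)^2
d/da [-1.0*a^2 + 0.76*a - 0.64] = 0.76 - 2.0*a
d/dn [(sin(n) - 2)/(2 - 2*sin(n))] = -cos(n)/(2*(sin(n) - 1)^2)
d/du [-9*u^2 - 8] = -18*u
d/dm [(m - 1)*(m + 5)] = 2*m + 4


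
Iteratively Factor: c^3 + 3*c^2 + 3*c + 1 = (c + 1)*(c^2 + 2*c + 1) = (c + 1)^2*(c + 1)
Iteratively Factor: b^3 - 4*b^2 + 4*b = (b - 2)*(b^2 - 2*b) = (b - 2)^2*(b)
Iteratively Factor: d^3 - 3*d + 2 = (d + 2)*(d^2 - 2*d + 1) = (d - 1)*(d + 2)*(d - 1)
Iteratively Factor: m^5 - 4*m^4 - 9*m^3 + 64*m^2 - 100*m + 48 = (m - 1)*(m^4 - 3*m^3 - 12*m^2 + 52*m - 48) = (m - 1)*(m + 4)*(m^3 - 7*m^2 + 16*m - 12) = (m - 2)*(m - 1)*(m + 4)*(m^2 - 5*m + 6) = (m - 2)^2*(m - 1)*(m + 4)*(m - 3)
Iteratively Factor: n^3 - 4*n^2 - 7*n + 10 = (n - 1)*(n^2 - 3*n - 10) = (n - 1)*(n + 2)*(n - 5)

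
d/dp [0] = 0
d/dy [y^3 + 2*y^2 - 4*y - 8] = 3*y^2 + 4*y - 4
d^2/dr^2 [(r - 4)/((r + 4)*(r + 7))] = 2*(r^3 - 12*r^2 - 216*r - 680)/(r^6 + 33*r^5 + 447*r^4 + 3179*r^3 + 12516*r^2 + 25872*r + 21952)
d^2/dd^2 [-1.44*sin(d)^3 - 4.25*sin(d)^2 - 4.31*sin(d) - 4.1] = 5.39*sin(d) - 3.24*sin(3*d) - 8.5*cos(2*d)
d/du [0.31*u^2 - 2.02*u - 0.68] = 0.62*u - 2.02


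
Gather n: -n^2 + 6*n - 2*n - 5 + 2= -n^2 + 4*n - 3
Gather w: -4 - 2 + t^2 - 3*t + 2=t^2 - 3*t - 4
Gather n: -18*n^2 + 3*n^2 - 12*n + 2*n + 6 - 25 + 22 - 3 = -15*n^2 - 10*n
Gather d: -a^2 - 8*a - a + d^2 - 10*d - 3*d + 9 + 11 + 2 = -a^2 - 9*a + d^2 - 13*d + 22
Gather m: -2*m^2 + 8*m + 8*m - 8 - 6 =-2*m^2 + 16*m - 14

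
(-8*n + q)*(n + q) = -8*n^2 - 7*n*q + q^2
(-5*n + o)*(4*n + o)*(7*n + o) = -140*n^3 - 27*n^2*o + 6*n*o^2 + o^3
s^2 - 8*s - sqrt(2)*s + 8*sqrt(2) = (s - 8)*(s - sqrt(2))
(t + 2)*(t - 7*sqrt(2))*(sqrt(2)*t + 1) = sqrt(2)*t^3 - 13*t^2 + 2*sqrt(2)*t^2 - 26*t - 7*sqrt(2)*t - 14*sqrt(2)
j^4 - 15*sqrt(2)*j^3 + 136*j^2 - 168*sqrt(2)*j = j*(j - 7*sqrt(2))*(j - 6*sqrt(2))*(j - 2*sqrt(2))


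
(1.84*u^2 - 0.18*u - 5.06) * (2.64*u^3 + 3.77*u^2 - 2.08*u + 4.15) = 4.8576*u^5 + 6.4616*u^4 - 17.8642*u^3 - 11.0658*u^2 + 9.7778*u - 20.999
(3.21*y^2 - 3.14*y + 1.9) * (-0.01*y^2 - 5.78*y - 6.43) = -0.0321*y^4 - 18.5224*y^3 - 2.5101*y^2 + 9.2082*y - 12.217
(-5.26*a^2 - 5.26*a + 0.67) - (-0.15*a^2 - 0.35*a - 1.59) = -5.11*a^2 - 4.91*a + 2.26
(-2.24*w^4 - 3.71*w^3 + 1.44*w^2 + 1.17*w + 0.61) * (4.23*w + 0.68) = -9.4752*w^5 - 17.2165*w^4 + 3.5684*w^3 + 5.9283*w^2 + 3.3759*w + 0.4148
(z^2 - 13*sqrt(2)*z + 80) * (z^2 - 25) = z^4 - 13*sqrt(2)*z^3 + 55*z^2 + 325*sqrt(2)*z - 2000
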